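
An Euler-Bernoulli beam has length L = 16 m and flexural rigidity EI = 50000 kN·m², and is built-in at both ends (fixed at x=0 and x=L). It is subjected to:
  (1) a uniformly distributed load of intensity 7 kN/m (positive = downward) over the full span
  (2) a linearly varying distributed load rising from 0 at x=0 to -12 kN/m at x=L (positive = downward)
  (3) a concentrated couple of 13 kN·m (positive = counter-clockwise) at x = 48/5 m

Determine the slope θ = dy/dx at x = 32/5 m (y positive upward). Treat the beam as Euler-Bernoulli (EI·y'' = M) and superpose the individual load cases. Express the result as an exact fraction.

Load 1 — uniform load w=7 kN/m over full span:
  θ_1 = -wx(L-x)(L-2x)/(12EI) = -7·(32/5)·(16-(32/5))·(16-2·(32/5))/(12·50000) = -896/390625 rad
Load 2 — triangular load w₀=-12 kN/m (0→w₀ over full span):
  θ_2 = -w₀(2x(L-x)(L-2x)(x+2L)+x²(L-x)²)/(120LEI) = -(-12)·(2·(32/5)·(16-(32/5))·(16-2·(32/5))·((32/5)+2·16)+(32/5)²·(16-(32/5))²)/(120·16·50000) = 4608/1953125 rad
Load 3 — applied couple M₀=13 kN·m at a=48/5 m (b=L-a=32/5):
  θ_3 = (R_Ax²/2 - M_Ax)/EI  [x≤a] with R_A=117/100, M_A=104/25 = ((117/100)·(32/5)²/2 - (104/25)·(32/5))/50000 = -104/1953125 rad
Superposition: θ = Σ θ_i = 24/1953125 rad ≈ 0.000012 rad

θ(32/5) = 24/1953125 rad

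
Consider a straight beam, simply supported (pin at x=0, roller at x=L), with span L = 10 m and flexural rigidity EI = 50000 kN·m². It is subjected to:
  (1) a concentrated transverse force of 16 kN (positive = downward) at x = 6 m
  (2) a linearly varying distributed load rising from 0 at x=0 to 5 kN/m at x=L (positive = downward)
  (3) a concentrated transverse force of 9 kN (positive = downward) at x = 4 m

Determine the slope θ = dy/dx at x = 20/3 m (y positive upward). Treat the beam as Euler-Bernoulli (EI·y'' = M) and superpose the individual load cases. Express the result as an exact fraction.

Load 1 — point force P=16 kN at a=6 m (b=L-a=4):
  θ_1 = -Pa(2L²-6Lx+3x²+a²)/(6LEI)  [x>a] = -16·6·(2·10²-6·10·(20/3)+3·(20/3)²+6²)/(6·10·50000) = 46/46875 rad
Load 2 — triangular load w₀=5 kN/m (0→w₀ over full span):
  θ_2 = -w₀(7L⁴-30L²x²+15x⁴)/(360LEI) = -5·(7·10⁴-30·10²·(20/3)²+15·(20/3)⁴)/(360·10·50000) = 91/97200 rad
Load 3 — point force P=9 kN at a=4 m (b=L-a=6):
  θ_3 = -Pa(2L²-6Lx+3x²+a²)/(6LEI)  [x>a] = -9·4·(2·10²-6·10·(20/3)+3·(20/3)²+4²)/(6·10·50000) = 19/31250 rad
Superposition: θ = Σ θ_i = 153427/60750000 rad ≈ 0.002526 rad

θ(20/3) = 153427/60750000 rad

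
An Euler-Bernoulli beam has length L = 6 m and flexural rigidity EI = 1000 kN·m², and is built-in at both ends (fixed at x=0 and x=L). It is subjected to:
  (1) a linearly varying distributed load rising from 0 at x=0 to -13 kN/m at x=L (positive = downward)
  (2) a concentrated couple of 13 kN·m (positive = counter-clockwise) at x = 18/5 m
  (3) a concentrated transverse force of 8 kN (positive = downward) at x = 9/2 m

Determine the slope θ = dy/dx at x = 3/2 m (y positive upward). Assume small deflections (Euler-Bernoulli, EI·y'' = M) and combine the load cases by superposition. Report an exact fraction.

Load 1 — triangular load w₀=-13 kN/m (0→w₀ over full span):
  θ_1 = -w₀(2x(L-x)(L-2x)(x+2L)+x²(L-x)²)/(120LEI) = -(-13)·(2·(3/2)·(6-(3/2))·(6-2·(3/2))·((3/2)+2·6)+(3/2)²·(6-(3/2))²)/(120·6·1000) = 13689/1280000 rad
Load 2 — applied couple M₀=13 kN·m at a=18/5 m (b=L-a=12/5):
  θ_2 = (R_Ax²/2 - M_Ax)/EI  [x≤a] with R_A=78/25, M_A=104/25 = ((78/25)·(3/2)²/2 - (104/25)·(3/2))/1000 = -273/100000 rad
Load 3 — point force P=8 kN at a=9/2 m (b=L-a=3/2):
  θ_3 = -Pb²x(2aL-(3a+b)x)/(2L³EI)  [x≤a] = -8·(3/2)²·(3/2)·(2·(9/2)·6-(3·(9/2)+(3/2))·(3/2))/(2·6³·1000) = -63/32000 rad
Superposition: θ = Σ θ_i = 38373/6400000 rad ≈ 0.005996 rad

θ(3/2) = 38373/6400000 rad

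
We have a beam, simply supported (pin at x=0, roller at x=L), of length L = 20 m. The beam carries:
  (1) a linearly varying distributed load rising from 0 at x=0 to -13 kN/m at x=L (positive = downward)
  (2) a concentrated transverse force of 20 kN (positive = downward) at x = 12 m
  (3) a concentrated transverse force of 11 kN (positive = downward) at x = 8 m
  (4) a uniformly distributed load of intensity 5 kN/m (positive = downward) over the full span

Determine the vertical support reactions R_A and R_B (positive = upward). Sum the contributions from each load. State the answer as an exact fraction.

R_A = 319/15 kN, R_B = -304/15 kN

Load 1 — triangular load w₀=-13 kN/m (0→w₀ over full span):
  R_A = w₀L/6 = (-13)·20/6 = -130/3 kN
  R_B = w₀L/3 = (-13)·20/3 = -260/3 kN
Load 2 — point force P=20 kN at a=12 m (b=L-a=8):
  R_A = Pb/L = 20·8/20 = 8 kN
  R_B = Pa/L = 20·12/20 = 12 kN
Load 3 — point force P=11 kN at a=8 m (b=L-a=12):
  R_A = Pb/L = 11·12/20 = 33/5 kN
  R_B = Pa/L = 11·8/20 = 22/5 kN
Load 4 — uniform load w=5 kN/m over full span:
  R_A = wL/2 = 5·20/2 = 50 kN
  R_B = wL/2 = 5·20/2 = 50 kN
Superposition: R_A = 319/15 kN, R_B = -304/15 kN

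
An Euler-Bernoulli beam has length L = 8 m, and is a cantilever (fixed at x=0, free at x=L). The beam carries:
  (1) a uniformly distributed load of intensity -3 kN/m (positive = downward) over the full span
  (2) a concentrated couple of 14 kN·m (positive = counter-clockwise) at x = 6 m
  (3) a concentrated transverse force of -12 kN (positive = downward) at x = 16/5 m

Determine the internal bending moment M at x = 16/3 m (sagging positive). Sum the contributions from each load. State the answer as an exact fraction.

M(16/3) = 74/3 kN·m

Load 1 — uniform load w=-3 kN/m over full span:
  M_1 = -w(L-x)²/2 = -(-3)·(8-(16/3))²/2 = 32/3 kN·m
Load 2 — applied couple M₀=14 kN·m at a=6 m (b=L-a=2):
  M_2 = M₀  [x≤a] = 14 = 14 kN·m
Load 3 — point force P=-12 kN at a=16/5 m (b=L-a=24/5):
  M_3 = 0  [x>a] = 0 kN·m
Superposition: M = Σ M_i = 74/3 kN·m ≈ 24.666667 kN·m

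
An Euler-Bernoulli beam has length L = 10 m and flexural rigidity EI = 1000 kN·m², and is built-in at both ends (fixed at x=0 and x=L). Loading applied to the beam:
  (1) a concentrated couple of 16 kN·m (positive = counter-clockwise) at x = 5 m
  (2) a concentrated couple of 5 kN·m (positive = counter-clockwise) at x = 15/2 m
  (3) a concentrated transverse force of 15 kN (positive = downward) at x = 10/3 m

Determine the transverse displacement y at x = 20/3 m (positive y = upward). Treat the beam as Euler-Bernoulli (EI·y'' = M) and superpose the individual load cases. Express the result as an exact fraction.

y(20/3) = -2173/58320 m

Load 1 — applied couple M₀=16 kN·m at a=5 m (b=L-a=5):
  y_1 = (R_Ax³/6 - M_Ax²/2 - M₀(x-a)²/2)/EI  [x>a] with R_A=12/5, M_A=4 = ((12/5)·(20/3)³/6 - 4·(20/3)²/2 - 16·((20/3)-5)²/2)/1000 = 1/135 m
Load 2 — applied couple M₀=5 kN·m at a=15/2 m (b=L-a=5/2):
  y_2 = (R_Ax³/6 - M_Ax²/2)/EI  [x≤a] with R_A=9/16, M_A=25/16 = ((9/16)·(20/3)³/6 - (25/16)·(20/3)²/2)/1000 = -1/144 m
Load 3 — point force P=15 kN at a=10/3 m (b=L-a=20/3):
  y_3 = -Pa²(L-x)²(3bL-(3b+a)(L-x))/(6L³EI)  [x>a] = -15·(10/3)²·(10-(20/3))²·(3·(20/3)·10-(3·(20/3)+(10/3))·(10-(20/3)))/(6·10³·1000) = -55/1458 m
Superposition: y = Σ y_i = -2173/58320 m ≈ -0.037260 m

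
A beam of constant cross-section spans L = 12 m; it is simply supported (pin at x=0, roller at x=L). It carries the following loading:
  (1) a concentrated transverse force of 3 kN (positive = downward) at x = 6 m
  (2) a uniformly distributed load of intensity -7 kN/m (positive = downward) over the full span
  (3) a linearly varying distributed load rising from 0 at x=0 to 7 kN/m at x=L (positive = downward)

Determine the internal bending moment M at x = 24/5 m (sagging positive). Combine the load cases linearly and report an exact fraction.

M(24/5) = -7164/125 kN·m

Load 1 — point force P=3 kN at a=6 m (b=L-a=6):
  M_1 = Pbx/L  [x≤a] = 3·6·(24/5)/12 = 36/5 kN·m
Load 2 — uniform load w=-7 kN/m over full span:
  M_2 = wx(L-x)/2 = (-7)·(24/5)·(12-(24/5))/2 = -3024/25 kN·m
Load 3 — triangular load w₀=7 kN/m (0→w₀ over full span):
  M_3 = w₀Lx/6 - w₀x³/(6L) = 7·12·(24/5)/6 - 7·(24/5)³/(6·12) = 7056/125 kN·m
Superposition: M = Σ M_i = -7164/125 kN·m ≈ -57.312000 kN·m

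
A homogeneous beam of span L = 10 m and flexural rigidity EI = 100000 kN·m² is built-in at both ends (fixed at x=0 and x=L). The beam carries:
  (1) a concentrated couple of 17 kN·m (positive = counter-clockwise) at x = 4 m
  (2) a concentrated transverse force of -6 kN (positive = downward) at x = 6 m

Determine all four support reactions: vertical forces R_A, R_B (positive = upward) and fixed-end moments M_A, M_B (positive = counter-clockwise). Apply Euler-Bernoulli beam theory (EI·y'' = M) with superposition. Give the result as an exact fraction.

R_A = 42/125 kN, M_A = -93/25 kN·m, R_B = -792/125 kN, M_B = 352/25 kN·m

Load 1 — applied couple M₀=17 kN·m at a=4 m (b=L-a=6):
  R_A = 6M₀ab/L³ = 6·17·4·6/10³ = 306/125 kN
  M_A = M₀b(2a-b)/L² = 17·6·(2·4-6)/10² = 51/25 kN·m
  R_B = -6M₀ab/L³ = -6·17·4·6/10³ = -306/125 kN
  M_B = M₀a(2b-a)/L² = 17·4·(2·6-4)/10² = 136/25 kN·m
Load 2 — point force P=-6 kN at a=6 m (b=L-a=4):
  R_A = Pb²(3a+b)/L³ = (-6)·4²·(3·6+4)/10³ = -264/125 kN
  M_A = Pab²/L² = (-6)·6·4²/10² = -144/25 kN·m
  R_B = Pa²(a+3b)/L³ = (-6)·6²·(6+3·4)/10³ = -486/125 kN
  M_B = -Pa²b/L² = -(-6)·6²·4/10² = 216/25 kN·m
Superposition: R_A = 42/125 kN, M_A = -93/25 kN·m, R_B = -792/125 kN, M_B = 352/25 kN·m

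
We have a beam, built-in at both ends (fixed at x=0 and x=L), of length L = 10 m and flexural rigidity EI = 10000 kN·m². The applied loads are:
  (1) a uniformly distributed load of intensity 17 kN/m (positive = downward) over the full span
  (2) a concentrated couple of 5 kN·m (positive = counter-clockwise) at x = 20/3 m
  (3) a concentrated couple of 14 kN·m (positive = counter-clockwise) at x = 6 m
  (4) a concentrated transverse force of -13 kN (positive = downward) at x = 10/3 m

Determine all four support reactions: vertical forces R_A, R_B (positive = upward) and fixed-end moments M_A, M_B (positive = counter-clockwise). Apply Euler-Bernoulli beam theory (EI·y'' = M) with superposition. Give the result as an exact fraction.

R_A = 263429/3375 kN, M_A = 86774/675 kN·m, R_B = 266446/3375 kN, M_B = -87991/675 kN·m

Load 1 — uniform load w=17 kN/m over full span:
  R_A = wL/2 = 17·10/2 = 85 kN
  M_A = wL²/12 = 17·10²/12 = 425/3 kN·m
  R_B = wL/2 = 17·10/2 = 85 kN
  M_B = -wL²/12 = -17·10²/12 = -425/3 kN·m
Load 2 — applied couple M₀=5 kN·m at a=20/3 m (b=L-a=10/3):
  R_A = 6M₀ab/L³ = 6·5·(20/3)·(10/3)/10³ = 2/3 kN
  M_A = M₀b(2a-b)/L² = 5·(10/3)·(2·(20/3)-(10/3))/10² = 5/3 kN·m
  R_B = -6M₀ab/L³ = -6·5·(20/3)·(10/3)/10³ = -2/3 kN
  M_B = M₀a(2b-a)/L² = 5·(20/3)·(2·(10/3)-(20/3))/10² = 0 kN·m
Load 3 — applied couple M₀=14 kN·m at a=6 m (b=L-a=4):
  R_A = 6M₀ab/L³ = 6·14·6·4/10³ = 252/125 kN
  M_A = M₀b(2a-b)/L² = 14·4·(2·6-4)/10² = 112/25 kN·m
  R_B = -6M₀ab/L³ = -6·14·6·4/10³ = -252/125 kN
  M_B = M₀a(2b-a)/L² = 14·6·(2·4-6)/10² = 42/25 kN·m
Load 4 — point force P=-13 kN at a=10/3 m (b=L-a=20/3):
  R_A = Pb²(3a+b)/L³ = (-13)·(20/3)²·(3·(10/3)+(20/3))/10³ = -260/27 kN
  M_A = Pab²/L² = (-13)·(10/3)·(20/3)²/10² = -520/27 kN·m
  R_B = Pa²(a+3b)/L³ = (-13)·(10/3)²·((10/3)+3·(20/3))/10³ = -91/27 kN
  M_B = -Pa²b/L² = -(-13)·(10/3)²·(20/3)/10² = 260/27 kN·m
Superposition: R_A = 263429/3375 kN, M_A = 86774/675 kN·m, R_B = 266446/3375 kN, M_B = -87991/675 kN·m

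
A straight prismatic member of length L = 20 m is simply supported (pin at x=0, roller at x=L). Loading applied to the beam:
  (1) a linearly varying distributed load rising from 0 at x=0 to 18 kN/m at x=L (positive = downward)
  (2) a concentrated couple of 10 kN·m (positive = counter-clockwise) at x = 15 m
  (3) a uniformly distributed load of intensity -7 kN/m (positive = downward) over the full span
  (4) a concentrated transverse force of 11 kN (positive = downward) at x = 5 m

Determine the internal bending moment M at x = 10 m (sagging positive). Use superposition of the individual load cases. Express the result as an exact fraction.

M(10) = 265/2 kN·m

Load 1 — triangular load w₀=18 kN/m (0→w₀ over full span):
  M_1 = w₀Lx/6 - w₀x³/(6L) = 18·20·10/6 - 18·10³/(6·20) = 450 kN·m
Load 2 — applied couple M₀=10 kN·m at a=15 m (b=L-a=5):
  M_2 = M₀x/L  [x≤a] = 10·10/20 = 5 kN·m
Load 3 — uniform load w=-7 kN/m over full span:
  M_3 = wx(L-x)/2 = (-7)·10·(20-10)/2 = -350 kN·m
Load 4 — point force P=11 kN at a=5 m (b=L-a=15):
  M_4 = Pa(L-x)/L  [x>a] = 11·5·(20-10)/20 = 55/2 kN·m
Superposition: M = Σ M_i = 265/2 kN·m ≈ 132.500000 kN·m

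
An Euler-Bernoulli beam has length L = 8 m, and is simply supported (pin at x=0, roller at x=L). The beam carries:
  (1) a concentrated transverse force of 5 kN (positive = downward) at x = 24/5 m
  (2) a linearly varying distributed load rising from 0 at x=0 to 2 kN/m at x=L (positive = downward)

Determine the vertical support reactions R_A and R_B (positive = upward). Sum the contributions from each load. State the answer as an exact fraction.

R_A = 14/3 kN, R_B = 25/3 kN

Load 1 — point force P=5 kN at a=24/5 m (b=L-a=16/5):
  R_A = Pb/L = 5·(16/5)/8 = 2 kN
  R_B = Pa/L = 5·(24/5)/8 = 3 kN
Load 2 — triangular load w₀=2 kN/m (0→w₀ over full span):
  R_A = w₀L/6 = 2·8/6 = 8/3 kN
  R_B = w₀L/3 = 2·8/3 = 16/3 kN
Superposition: R_A = 14/3 kN, R_B = 25/3 kN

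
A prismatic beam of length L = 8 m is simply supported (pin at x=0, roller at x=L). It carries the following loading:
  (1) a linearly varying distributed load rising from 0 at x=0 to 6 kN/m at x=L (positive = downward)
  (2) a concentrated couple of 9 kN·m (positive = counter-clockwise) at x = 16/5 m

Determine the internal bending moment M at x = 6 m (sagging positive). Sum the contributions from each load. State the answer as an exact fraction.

Load 1 — triangular load w₀=6 kN/m (0→w₀ over full span):
  M_1 = w₀Lx/6 - w₀x³/(6L) = 6·8·6/6 - 6·6³/(6·8) = 21 kN·m
Load 2 — applied couple M₀=9 kN·m at a=16/5 m (b=L-a=24/5):
  M_2 = M₀x/L - M₀  [x>a] = 9·6/8 - 9 = -9/4 kN·m
Superposition: M = Σ M_i = 75/4 kN·m ≈ 18.750000 kN·m

M(6) = 75/4 kN·m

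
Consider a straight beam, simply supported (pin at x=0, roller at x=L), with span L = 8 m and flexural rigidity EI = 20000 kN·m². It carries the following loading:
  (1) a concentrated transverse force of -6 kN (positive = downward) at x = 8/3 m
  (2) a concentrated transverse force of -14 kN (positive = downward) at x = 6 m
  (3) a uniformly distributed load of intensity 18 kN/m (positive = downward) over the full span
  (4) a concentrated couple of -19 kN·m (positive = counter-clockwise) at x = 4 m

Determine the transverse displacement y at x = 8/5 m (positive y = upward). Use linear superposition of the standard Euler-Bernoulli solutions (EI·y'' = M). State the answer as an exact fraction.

Load 1 — point force P=-6 kN at a=8/3 m (b=L-a=16/3):
  y_1 = -Pbx(L²-b²-x²)/(6LEI)  [x≤a] = -(-6)·(16/3)·(8/5)·(8²-(16/3)²-(8/5)²)/(6·8·20000) = 3712/2109375 m
Load 2 — point force P=-14 kN at a=6 m (b=L-a=2):
  y_2 = -Pbx(L²-b²-x²)/(6LEI)  [x≤a] = -(-14)·2·(8/5)·(8²-2²-(8/5)²)/(6·8·20000) = 2513/937500 m
Load 3 — uniform load w=18 kN/m over full span:
  y_3 = -wx(L³-2Lx²+x³)/(24EI) = -18·(8/5)·(8³-2·8·(8/5)²+(8/5)³)/(24·20000) = -11136/390625 m
Load 4 — applied couple M₀=-19 kN·m at a=4 m (b=L-a=4):
  y_4 = (M₀x³/(6L)+C₁x)/EI  [x≤a] with C₁=M₀(3b²-L²)/(6L)=19/3 = ((-19)·(8/5)³/(6·8)+(19/3)·(8/5))/20000 = 133/312500 m
Superposition: y = Σ y_i = -249352/10546875 m ≈ -0.023642 m

y(8/5) = -249352/10546875 m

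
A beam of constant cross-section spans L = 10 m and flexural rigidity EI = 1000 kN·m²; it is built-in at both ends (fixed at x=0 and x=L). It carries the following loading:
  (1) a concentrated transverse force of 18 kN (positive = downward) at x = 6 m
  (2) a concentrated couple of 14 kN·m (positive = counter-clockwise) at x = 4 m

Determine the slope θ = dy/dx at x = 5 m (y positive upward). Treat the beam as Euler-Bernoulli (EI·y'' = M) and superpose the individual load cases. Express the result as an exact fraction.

θ(5) = -11/2500 rad

Load 1 — point force P=18 kN at a=6 m (b=L-a=4):
  θ_1 = -Pb²x(2aL-(3a+b)x)/(2L³EI)  [x≤a] = -18·4²·5·(2·6·10-(3·6+4)·5)/(2·10³·1000) = -9/1250 rad
Load 2 — applied couple M₀=14 kN·m at a=4 m (b=L-a=6):
  θ_2 = (R_Ax²/2 - M_Ax - M₀(x-a))/EI  [x>a] with R_A=252/125, M_A=42/25 = ((252/125)·5²/2 - (42/25)·5 - 14·(5-4))/1000 = 7/2500 rad
Superposition: θ = Σ θ_i = -11/2500 rad ≈ -0.004400 rad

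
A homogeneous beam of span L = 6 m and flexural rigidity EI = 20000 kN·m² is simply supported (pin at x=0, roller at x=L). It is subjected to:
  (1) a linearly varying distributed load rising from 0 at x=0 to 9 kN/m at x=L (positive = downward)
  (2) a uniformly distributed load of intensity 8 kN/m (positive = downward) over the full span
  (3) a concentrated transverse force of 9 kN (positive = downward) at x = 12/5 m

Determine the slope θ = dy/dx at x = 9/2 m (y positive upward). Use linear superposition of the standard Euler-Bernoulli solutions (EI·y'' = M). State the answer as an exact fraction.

Load 1 — triangular load w₀=9 kN/m (0→w₀ over full span):
  θ_1 = -w₀(7L⁴-30L²x²+15x⁴)/(360LEI) = -9·(7·6⁴-30·6²·(9/2)²+15·(9/2)⁴)/(360·6·20000) = 35451/25600000 rad
Load 2 — uniform load w=8 kN/m over full span:
  θ_2 = -w(L³-6Lx²+4x³)/(24EI) = -8·(6³-6·6·(9/2)²+4·(9/2)³)/(24·20000) = 99/40000 rad
Load 3 — point force P=9 kN at a=12/5 m (b=L-a=18/5):
  θ_3 = -Pa(2L²-6Lx+3x²+a²)/(6LEI)  [x>a] = -9·(12/5)·(2·6²-6·6·(9/2)+3·(9/2)²+(12/5)²)/(6·6·20000) = 7047/10000000 rad
Superposition: θ = Σ θ_i = 2921283/640000000 rad ≈ 0.004565 rad

θ(9/2) = 2921283/640000000 rad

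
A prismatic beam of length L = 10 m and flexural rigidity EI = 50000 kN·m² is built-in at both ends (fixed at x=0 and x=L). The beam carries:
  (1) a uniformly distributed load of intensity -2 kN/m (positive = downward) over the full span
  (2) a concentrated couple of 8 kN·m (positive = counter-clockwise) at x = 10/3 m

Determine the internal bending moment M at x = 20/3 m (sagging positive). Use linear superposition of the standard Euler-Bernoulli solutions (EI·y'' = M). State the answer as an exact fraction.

Load 1 — uniform load w=-2 kN/m over full span:
  M_1 = wLx/2 - wL²/12 - wx²/2 = (-2)·10·(20/3)/2 - (-2)·10²/12 - (-2)·(20/3)²/2 = -50/9 kN·m
Load 2 — applied couple M₀=8 kN·m at a=10/3 m (b=L-a=20/3):
  M_2 = R_Ax - M_A - M₀  [x>a] with R_A=16/15, M_A=0 = (16/15)·(20/3) - 0 - 8 = -8/9 kN·m
Superposition: M = Σ M_i = -58/9 kN·m ≈ -6.444444 kN·m

M(20/3) = -58/9 kN·m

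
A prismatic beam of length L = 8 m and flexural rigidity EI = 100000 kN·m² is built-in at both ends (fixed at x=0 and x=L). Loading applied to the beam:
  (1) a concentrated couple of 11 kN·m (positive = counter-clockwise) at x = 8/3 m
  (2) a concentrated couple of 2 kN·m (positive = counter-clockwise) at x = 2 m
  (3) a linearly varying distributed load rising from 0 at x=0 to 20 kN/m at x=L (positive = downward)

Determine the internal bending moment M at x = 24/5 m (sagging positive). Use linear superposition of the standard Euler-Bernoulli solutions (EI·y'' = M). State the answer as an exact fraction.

M(24/5) = 14387/600 kN·m

Load 1 — applied couple M₀=11 kN·m at a=8/3 m (b=L-a=16/3):
  M_1 = R_Ax - M_A - M₀  [x>a] with R_A=11/6, M_A=0 = (11/6)·(24/5) - 0 - 11 = -11/5 kN·m
Load 2 — applied couple M₀=2 kN·m at a=2 m (b=L-a=6):
  M_2 = R_Ax - M_A - M₀  [x>a] with R_A=9/32, M_A=-3/8 = (9/32)·(24/5) - (-3/8) - 2 = -11/40 kN·m
Load 3 — triangular load w₀=20 kN/m (0→w₀ over full span):
  M_3 = 3w₀Lx/20 - w₀L²/30 - w₀x³/(6L) = 3·20·8·(24/5)/20 - 20·8²/30 - 20·(24/5)³/(6·8) = 1984/75 kN·m
Superposition: M = Σ M_i = 14387/600 kN·m ≈ 23.978333 kN·m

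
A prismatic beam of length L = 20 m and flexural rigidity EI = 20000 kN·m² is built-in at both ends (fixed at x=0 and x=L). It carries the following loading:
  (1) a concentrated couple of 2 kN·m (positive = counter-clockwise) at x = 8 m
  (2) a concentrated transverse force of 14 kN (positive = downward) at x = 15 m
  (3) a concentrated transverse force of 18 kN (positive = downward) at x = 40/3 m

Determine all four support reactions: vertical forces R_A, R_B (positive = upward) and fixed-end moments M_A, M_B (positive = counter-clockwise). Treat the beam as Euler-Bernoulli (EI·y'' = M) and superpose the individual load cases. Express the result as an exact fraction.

R_A = 41989/6000 kN, M_A = 24019/600 kN·m, R_B = 150011/6000 kN, M_B = -55241/600 kN·m

Load 1 — applied couple M₀=2 kN·m at a=8 m (b=L-a=12):
  R_A = 6M₀ab/L³ = 6·2·8·12/20³ = 18/125 kN
  M_A = M₀b(2a-b)/L² = 2·12·(2·8-12)/20² = 6/25 kN·m
  R_B = -6M₀ab/L³ = -6·2·8·12/20³ = -18/125 kN
  M_B = M₀a(2b-a)/L² = 2·8·(2·12-8)/20² = 16/25 kN·m
Load 2 — point force P=14 kN at a=15 m (b=L-a=5):
  R_A = Pb²(3a+b)/L³ = 14·5²·(3·15+5)/20³ = 35/16 kN
  M_A = Pab²/L² = 14·15·5²/20² = 105/8 kN·m
  R_B = Pa²(a+3b)/L³ = 14·15²·(15+3·5)/20³ = 189/16 kN
  M_B = -Pa²b/L² = -14·15²·5/20² = -315/8 kN·m
Load 3 — point force P=18 kN at a=40/3 m (b=L-a=20/3):
  R_A = Pb²(3a+b)/L³ = 18·(20/3)²·(3·(40/3)+(20/3))/20³ = 14/3 kN
  M_A = Pab²/L² = 18·(40/3)·(20/3)²/20² = 80/3 kN·m
  R_B = Pa²(a+3b)/L³ = 18·(40/3)²·((40/3)+3·(20/3))/20³ = 40/3 kN
  M_B = -Pa²b/L² = -18·(40/3)²·(20/3)/20² = -160/3 kN·m
Superposition: R_A = 41989/6000 kN, M_A = 24019/600 kN·m, R_B = 150011/6000 kN, M_B = -55241/600 kN·m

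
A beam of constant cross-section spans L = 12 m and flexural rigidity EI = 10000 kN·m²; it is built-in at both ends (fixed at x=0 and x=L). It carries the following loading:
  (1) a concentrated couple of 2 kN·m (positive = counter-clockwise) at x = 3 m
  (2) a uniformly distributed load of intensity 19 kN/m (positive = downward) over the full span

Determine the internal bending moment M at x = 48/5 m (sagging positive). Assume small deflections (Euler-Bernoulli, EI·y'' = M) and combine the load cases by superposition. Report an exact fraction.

Load 1 — applied couple M₀=2 kN·m at a=3 m (b=L-a=9):
  M_1 = R_Ax - M_A - M₀  [x>a] with R_A=3/16, M_A=-3/8 = (3/16)·(48/5) - (-3/8) - 2 = 7/40 kN·m
Load 2 — uniform load w=19 kN/m over full span:
  M_2 = wLx/2 - wL²/12 - wx²/2 = 19·12·(48/5)/2 - 19·12²/12 - 19·(48/5)²/2 = -228/25 kN·m
Superposition: M = Σ M_i = -1789/200 kN·m ≈ -8.945000 kN·m

M(48/5) = -1789/200 kN·m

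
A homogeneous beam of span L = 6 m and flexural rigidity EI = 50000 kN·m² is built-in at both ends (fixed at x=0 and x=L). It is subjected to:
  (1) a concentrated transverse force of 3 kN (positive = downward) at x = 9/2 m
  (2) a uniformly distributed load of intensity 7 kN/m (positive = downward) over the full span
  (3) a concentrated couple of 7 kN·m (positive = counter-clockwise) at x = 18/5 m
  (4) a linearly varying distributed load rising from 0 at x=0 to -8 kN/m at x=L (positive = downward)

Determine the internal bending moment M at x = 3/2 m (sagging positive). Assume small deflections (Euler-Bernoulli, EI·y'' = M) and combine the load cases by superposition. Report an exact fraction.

Load 1 — point force P=3 kN at a=9/2 m (b=L-a=3/2):
  M_1 = Pb²(3a+b)x/L³ - Pab²/L²  [x≤a] = 3·(3/2)²·(3·(9/2)+(3/2))·(3/2)/6³ - 3·(9/2)·(3/2)²/6² = -9/64 kN·m
Load 2 — uniform load w=7 kN/m over full span:
  M_2 = wLx/2 - wL²/12 - wx²/2 = 7·6·(3/2)/2 - 7·6²/12 - 7·(3/2)²/2 = 21/8 kN·m
Load 3 — applied couple M₀=7 kN·m at a=18/5 m (b=L-a=12/5):
  M_3 = R_Ax - M_A  [x≤a] with R_A=42/25, M_A=56/25 = (42/25)·(3/2) - (56/25) = 7/25 kN·m
Load 4 — triangular load w₀=-8 kN/m (0→w₀ over full span):
  M_4 = 3w₀Lx/20 - w₀L²/30 - w₀x³/(6L) = 3·(-8)·6·(3/2)/20 - (-8)·6²/30 - (-8)·(3/2)³/(6·6) = -9/20 kN·m
Superposition: M = Σ M_i = 3703/1600 kN·m ≈ 2.314375 kN·m

M(3/2) = 3703/1600 kN·m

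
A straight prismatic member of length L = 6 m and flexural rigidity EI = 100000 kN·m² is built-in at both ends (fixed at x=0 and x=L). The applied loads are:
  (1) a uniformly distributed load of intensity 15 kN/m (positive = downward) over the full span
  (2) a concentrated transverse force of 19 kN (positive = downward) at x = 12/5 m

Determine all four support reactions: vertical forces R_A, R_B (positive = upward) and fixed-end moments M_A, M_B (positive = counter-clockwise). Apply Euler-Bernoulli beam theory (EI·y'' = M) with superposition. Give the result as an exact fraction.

R_A = 7164/125 kN, M_A = 7677/125 kN·m, R_B = 6461/125 kN, M_B = -6993/125 kN·m

Load 1 — uniform load w=15 kN/m over full span:
  R_A = wL/2 = 15·6/2 = 45 kN
  M_A = wL²/12 = 15·6²/12 = 45 kN·m
  R_B = wL/2 = 15·6/2 = 45 kN
  M_B = -wL²/12 = -15·6²/12 = -45 kN·m
Load 2 — point force P=19 kN at a=12/5 m (b=L-a=18/5):
  R_A = Pb²(3a+b)/L³ = 19·(18/5)²·(3·(12/5)+(18/5))/6³ = 1539/125 kN
  M_A = Pab²/L² = 19·(12/5)·(18/5)²/6² = 2052/125 kN·m
  R_B = Pa²(a+3b)/L³ = 19·(12/5)²·((12/5)+3·(18/5))/6³ = 836/125 kN
  M_B = -Pa²b/L² = -19·(12/5)²·(18/5)/6² = -1368/125 kN·m
Superposition: R_A = 7164/125 kN, M_A = 7677/125 kN·m, R_B = 6461/125 kN, M_B = -6993/125 kN·m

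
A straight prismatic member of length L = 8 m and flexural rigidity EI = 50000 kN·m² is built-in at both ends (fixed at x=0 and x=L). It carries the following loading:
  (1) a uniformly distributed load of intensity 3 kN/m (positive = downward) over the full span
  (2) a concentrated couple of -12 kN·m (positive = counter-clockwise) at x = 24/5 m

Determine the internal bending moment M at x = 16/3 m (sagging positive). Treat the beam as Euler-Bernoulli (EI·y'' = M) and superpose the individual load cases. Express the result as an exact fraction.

M(16/3) = 724/75 kN·m

Load 1 — uniform load w=3 kN/m over full span:
  M_1 = wLx/2 - wL²/12 - wx²/2 = 3·8·(16/3)/2 - 3·8²/12 - 3·(16/3)²/2 = 16/3 kN·m
Load 2 — applied couple M₀=-12 kN·m at a=24/5 m (b=L-a=16/5):
  M_2 = R_Ax - M_A - M₀  [x>a] with R_A=-54/25, M_A=-96/25 = (-54/25)·(16/3) - (-96/25) - (-12) = 108/25 kN·m
Superposition: M = Σ M_i = 724/75 kN·m ≈ 9.653333 kN·m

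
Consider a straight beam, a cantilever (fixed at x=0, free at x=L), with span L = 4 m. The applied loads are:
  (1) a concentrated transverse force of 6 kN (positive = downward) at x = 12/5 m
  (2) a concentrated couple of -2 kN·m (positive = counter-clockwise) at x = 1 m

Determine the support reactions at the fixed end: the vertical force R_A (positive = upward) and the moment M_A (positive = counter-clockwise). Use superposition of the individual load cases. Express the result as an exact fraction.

R_A = 6 kN, M_A = 82/5 kN·m

Load 1 — point force P=6 kN at a=12/5 m (b=L-a=8/5):
  R_A = P = 6 kN
  M_A = Pa = 6·(12/5) = 72/5 kN·m
Load 2 — applied couple M₀=-2 kN·m at a=1 m (b=L-a=3):
  R_A = 0 kN
  M_A = -M₀ = -(-2) = 2 kN·m
Superposition: R_A = 6 kN, M_A = 82/5 kN·m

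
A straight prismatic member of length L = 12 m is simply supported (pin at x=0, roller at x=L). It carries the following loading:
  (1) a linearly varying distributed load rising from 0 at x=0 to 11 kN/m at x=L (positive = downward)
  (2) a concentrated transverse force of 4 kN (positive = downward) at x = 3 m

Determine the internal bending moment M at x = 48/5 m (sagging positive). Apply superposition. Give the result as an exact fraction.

M(48/5) = 9804/125 kN·m

Load 1 — triangular load w₀=11 kN/m (0→w₀ over full span):
  M_1 = w₀Lx/6 - w₀x³/(6L) = 11·12·(48/5)/6 - 11·(48/5)³/(6·12) = 9504/125 kN·m
Load 2 — point force P=4 kN at a=3 m (b=L-a=9):
  M_2 = Pa(L-x)/L  [x>a] = 4·3·(12-(48/5))/12 = 12/5 kN·m
Superposition: M = Σ M_i = 9804/125 kN·m ≈ 78.432000 kN·m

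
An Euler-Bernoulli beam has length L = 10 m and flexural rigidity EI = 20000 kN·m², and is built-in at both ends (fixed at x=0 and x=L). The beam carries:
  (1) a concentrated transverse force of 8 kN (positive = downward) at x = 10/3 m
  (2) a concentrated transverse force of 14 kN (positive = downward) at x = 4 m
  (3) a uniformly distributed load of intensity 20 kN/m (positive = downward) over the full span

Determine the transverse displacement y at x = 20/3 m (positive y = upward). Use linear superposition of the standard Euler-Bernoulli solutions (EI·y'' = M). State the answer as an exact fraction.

Load 1 — point force P=8 kN at a=10/3 m (b=L-a=20/3):
  y_1 = -Pa²(L-x)²(3bL-(3b+a)(L-x))/(6L³EI)  [x>a] = -8·(10/3)²·(10-(20/3))²·(3·(20/3)·10-(3·(20/3)+(10/3))·(10-(20/3)))/(6·10³·20000) = -11/10935 m
Load 2 — point force P=14 kN at a=4 m (b=L-a=6):
  y_2 = -Pa²(L-x)²(3bL-(3b+a)(L-x))/(6L³EI)  [x>a] = -14·4²·(10-(20/3))²·(3·6·10-(3·6+4)·(10-(20/3)))/(6·10³·20000) = -112/50625 m
Load 3 — uniform load w=20 kN/m over full span:
  y_3 = -wx²(L-x)²/(24EI) = -20·(20/3)²·(10-(20/3))²/(24·20000) = -5/243 m
Superposition: y = Σ y_i = -32524/1366875 m ≈ -0.023794 m

y(20/3) = -32524/1366875 m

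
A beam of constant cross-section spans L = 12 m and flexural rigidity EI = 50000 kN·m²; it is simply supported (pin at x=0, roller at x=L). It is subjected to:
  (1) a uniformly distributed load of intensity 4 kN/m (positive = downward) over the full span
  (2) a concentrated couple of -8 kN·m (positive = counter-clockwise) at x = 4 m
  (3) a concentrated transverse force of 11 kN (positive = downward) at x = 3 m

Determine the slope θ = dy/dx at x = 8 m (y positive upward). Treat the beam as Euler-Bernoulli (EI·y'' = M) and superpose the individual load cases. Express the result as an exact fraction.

Load 1 — uniform load w=4 kN/m over full span:
  θ_1 = -w(L³-6Lx²+4x³)/(24EI) = -4·(12³-6·12·8²+4·8³)/(24·50000) = 26/9375 rad
Load 2 — applied couple M₀=-8 kN·m at a=4 m (b=L-a=8):
  θ_2 = (M₀x²/(2L)-M₀(x-a)+C₁)/EI  [x>a] with C₁=M₀(3b²-L²)/(6L)=-16/3 = ((-8)·8²/(2·12)-(-8)·(8-4)+(-16/3))/50000 = 1/9375 rad
Load 3 — point force P=11 kN at a=3 m (b=L-a=9):
  θ_3 = -Pa(2L²-6Lx+3x²+a²)/(6LEI)  [x>a] = -11·3·(2·12²-6·12·8+3·8²+3²)/(6·12·50000) = 319/400000 rad
Superposition: θ = Σ θ_i = 1471/400000 rad ≈ 0.003678 rad

θ(8) = 1471/400000 rad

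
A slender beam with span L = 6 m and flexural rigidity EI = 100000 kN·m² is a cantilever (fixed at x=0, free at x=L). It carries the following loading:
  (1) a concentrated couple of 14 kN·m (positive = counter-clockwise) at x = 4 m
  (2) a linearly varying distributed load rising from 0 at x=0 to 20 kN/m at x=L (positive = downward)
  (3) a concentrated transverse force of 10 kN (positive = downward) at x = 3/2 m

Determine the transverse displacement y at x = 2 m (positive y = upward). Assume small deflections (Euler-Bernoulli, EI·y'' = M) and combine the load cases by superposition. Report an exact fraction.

Load 1 — applied couple M₀=14 kN·m at a=4 m (b=L-a=2):
  y_1 = M₀x²/(2EI)  [x≤a] = 14·2²/(2·100000) = 7/25000 m
Load 2 — triangular load w₀=20 kN/m (0→w₀ over full span):
  y_2 = (w₀Lx³/12-w₀L²x²/6-w₀x⁵/(120L))/EI = (20·6·2³/12-20·6²·2²/6-20·2⁵/(120·6))/100000 = -451/112500 m
Load 3 — point force P=10 kN at a=3/2 m (b=L-a=9/2):
  y_3 = -Pa²(3x-a)/(6EI)  [x>a] = -10·(3/2)²·(3·2-(3/2))/(6·100000) = -27/160000 m
Superposition: y = Σ y_i = -28063/7200000 m ≈ -0.003898 m

y(2) = -28063/7200000 m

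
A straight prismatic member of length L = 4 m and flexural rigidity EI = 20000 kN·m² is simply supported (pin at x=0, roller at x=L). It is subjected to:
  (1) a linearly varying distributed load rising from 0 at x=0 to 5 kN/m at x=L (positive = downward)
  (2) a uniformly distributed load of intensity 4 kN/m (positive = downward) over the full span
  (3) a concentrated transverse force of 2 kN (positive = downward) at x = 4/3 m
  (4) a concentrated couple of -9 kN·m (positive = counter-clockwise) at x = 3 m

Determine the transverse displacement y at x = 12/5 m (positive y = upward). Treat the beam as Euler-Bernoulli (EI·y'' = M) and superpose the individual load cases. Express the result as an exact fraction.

Load 1 — triangular load w₀=5 kN/m (0→w₀ over full span):
  y_1 = -w₀x(7L⁴-10L²x²+3x⁴)/(360LEI) = -5·(12/5)·(7·4⁴-10·4²·(12/5)²+3·(12/5)⁴)/(360·4·20000) = -2368/5859375 m
Load 2 — uniform load w=4 kN/m over full span:
  y_2 = -wx(L³-2Lx²+x³)/(24EI) = -4·(12/5)·(4³-2·4·(12/5)²+(12/5)³)/(24·20000) = -248/390625 m
Load 3 — point force P=2 kN at a=4/3 m (b=L-a=8/3):
  y_3 = -Pa(L-x)(2Lx-a²-x²)/(6LEI)  [x>a] = -2·(4/3)·(4-(12/5))·(2·4·(12/5)-(4/3)²-(12/5)²)/(6·4·20000) = -656/6328125 m
Load 4 — applied couple M₀=-9 kN·m at a=3 m (b=L-a=1):
  y_4 = (M₀x³/(6L)+C₁x)/EI  [x≤a] with C₁=M₀(3b²-L²)/(6L)=39/8 = ((-9)·(12/5)³/(6·4)+(39/8)·(12/5))/20000 = 1629/5000000 m
Superposition: y = Σ y_i = -8270939/10125000000 m ≈ -0.000817 m

y(12/5) = -8270939/10125000000 m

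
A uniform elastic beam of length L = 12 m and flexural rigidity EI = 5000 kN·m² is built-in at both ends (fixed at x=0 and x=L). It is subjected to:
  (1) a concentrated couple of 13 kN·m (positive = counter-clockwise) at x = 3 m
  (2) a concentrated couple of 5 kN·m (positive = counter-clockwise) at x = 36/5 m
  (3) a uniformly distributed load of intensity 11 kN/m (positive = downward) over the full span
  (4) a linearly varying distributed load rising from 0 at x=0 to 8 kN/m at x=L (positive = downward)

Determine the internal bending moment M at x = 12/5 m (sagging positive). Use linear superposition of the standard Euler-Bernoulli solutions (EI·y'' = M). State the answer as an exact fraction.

M(12/5) = -10907/2000 kN·m

Load 1 — applied couple M₀=13 kN·m at a=3 m (b=L-a=9):
  M_1 = R_Ax - M_A  [x≤a] with R_A=39/32, M_A=-39/16 = (39/32)·(12/5) - (-39/16) = 429/80 kN·m
Load 2 — applied couple M₀=5 kN·m at a=36/5 m (b=L-a=24/5):
  M_2 = R_Ax - M_A  [x≤a] with R_A=3/5, M_A=8/5 = (3/5)·(12/5) - (8/5) = -4/25 kN·m
Load 3 — uniform load w=11 kN/m over full span:
  M_3 = wLx/2 - wL²/12 - wx²/2 = 11·12·(12/5)/2 - 11·12²/12 - 11·(12/5)²/2 = -132/25 kN·m
Load 4 — triangular load w₀=8 kN/m (0→w₀ over full span):
  M_4 = 3w₀Lx/20 - w₀L²/30 - w₀x³/(6L) = 3·8·12·(12/5)/20 - 8·12²/30 - 8·(12/5)³/(6·12) = -672/125 kN·m
Superposition: M = Σ M_i = -10907/2000 kN·m ≈ -5.453500 kN·m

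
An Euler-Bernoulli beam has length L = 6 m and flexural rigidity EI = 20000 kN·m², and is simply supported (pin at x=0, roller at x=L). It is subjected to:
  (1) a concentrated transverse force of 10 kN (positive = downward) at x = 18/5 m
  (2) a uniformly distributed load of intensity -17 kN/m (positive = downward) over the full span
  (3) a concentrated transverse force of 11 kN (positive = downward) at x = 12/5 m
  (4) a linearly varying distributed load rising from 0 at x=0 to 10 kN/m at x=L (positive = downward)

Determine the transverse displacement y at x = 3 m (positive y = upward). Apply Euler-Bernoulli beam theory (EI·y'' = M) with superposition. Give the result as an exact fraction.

y(3) = 28323/5000000 m

Load 1 — point force P=10 kN at a=18/5 m (b=L-a=12/5):
  y_1 = -Pbx(L²-b²-x²)/(6LEI)  [x≤a] = -10·(12/5)·3·(6²-(12/5)²-3²)/(6·6·20000) = -531/250000 m
Load 2 — uniform load w=-17 kN/m over full span:
  y_2 = -wx(L³-2Lx²+x³)/(24EI) = -(-17)·3·(6³-2·6·3²+3³)/(24·20000) = 459/32000 m
Load 3 — point force P=11 kN at a=12/5 m (b=L-a=18/5):
  y_3 = -Pa(L-x)(2Lx-a²-x²)/(6LEI)  [x>a] = -11·(12/5)·(6-3)·(2·6·3-(12/5)²-3²)/(6·6·20000) = -5841/2500000 m
Load 4 — triangular load w₀=10 kN/m (0→w₀ over full span):
  y_4 = -w₀x(7L⁴-10L²x²+3x⁴)/(360LEI) = -10·3·(7·6⁴-10·6²·3²+3·3⁴)/(360·6·20000) = -27/6400 m
Superposition: y = Σ y_i = 28323/5000000 m ≈ 0.005665 m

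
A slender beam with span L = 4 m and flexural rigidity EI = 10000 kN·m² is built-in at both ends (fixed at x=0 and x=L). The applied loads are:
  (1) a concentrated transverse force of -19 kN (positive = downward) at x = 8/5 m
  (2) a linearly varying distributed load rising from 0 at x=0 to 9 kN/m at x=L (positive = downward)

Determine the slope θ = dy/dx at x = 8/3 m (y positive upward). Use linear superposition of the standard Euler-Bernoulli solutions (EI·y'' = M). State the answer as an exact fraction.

Load 1 — point force P=-19 kN at a=8/5 m (b=L-a=12/5):
  θ_1 = Pa²(L-x)(2bL-(3b+a)(L-x))/(2L³EI)  [x>a] = (-19)·(8/5)²·(4-(8/3))·(2·(12/5)·4-(3·(12/5)+(8/5))·(4-(8/3)))/(2·4³·10000) = -266/703125 rad
Load 2 — triangular load w₀=9 kN/m (0→w₀ over full span):
  θ_2 = -w₀(2x(L-x)(L-2x)(x+2L)+x²(L-x)²)/(120LEI) = -9·(2·(8/3)·(4-(8/3))·(4-2·(8/3))·((8/3)+2·4)+(8/3)²·(4-(8/3))²)/(120·4·10000) = 14/84375 rad
Superposition: θ = Σ θ_i = -448/2109375 rad ≈ -0.000212 rad

θ(8/3) = -448/2109375 rad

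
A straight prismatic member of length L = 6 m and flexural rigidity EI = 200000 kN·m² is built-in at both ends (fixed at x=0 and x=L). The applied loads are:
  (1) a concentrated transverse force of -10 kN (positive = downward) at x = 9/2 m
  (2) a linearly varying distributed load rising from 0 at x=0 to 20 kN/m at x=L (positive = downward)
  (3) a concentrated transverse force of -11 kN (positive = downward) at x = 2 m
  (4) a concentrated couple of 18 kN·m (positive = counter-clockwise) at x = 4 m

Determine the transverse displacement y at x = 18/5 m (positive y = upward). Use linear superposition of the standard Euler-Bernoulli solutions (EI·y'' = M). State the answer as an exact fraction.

Load 1 — point force P=-10 kN at a=9/2 m (b=L-a=3/2):
  y_1 = -Pb²x²(3aL-(3a+b)x)/(6L³EI)  [x≤a] = -(-10)·(3/2)²·(18/5)²·(3·(9/2)·6-(3·(9/2)+(3/2))·(18/5))/(6·6³·200000) = 243/8000000 m
Load 2 — triangular load w₀=20 kN/m (0→w₀ over full span):
  y_2 = -w₀x²(L-x)²(x+2L)/(120LEI) = -20·(18/5)²·(6-(18/5))²·((18/5)+2·6)/(120·6·200000) = -3159/19531250 m
Load 3 — point force P=-11 kN at a=2 m (b=L-a=4):
  y_3 = -Pa²(L-x)²(3bL-(3b+a)(L-x))/(6L³EI)  [x>a] = -(-11)·2²·(6-(18/5))²·(3·4·6-(3·4+2)·(6-(18/5)))/(6·6³·200000) = 44/1171875 m
Load 4 — applied couple M₀=18 kN·m at a=4 m (b=L-a=2):
  y_4 = (R_Ax³/6 - M_Ax²/2)/EI  [x≤a] with R_A=4, M_A=6 = (4·(18/5)³/6 - 6·(18/5)²/2)/200000 = -243/6250000 m
Superposition: y = Σ y_i = -1990487/15000000000 m ≈ -0.000133 m

y(18/5) = -1990487/15000000000 m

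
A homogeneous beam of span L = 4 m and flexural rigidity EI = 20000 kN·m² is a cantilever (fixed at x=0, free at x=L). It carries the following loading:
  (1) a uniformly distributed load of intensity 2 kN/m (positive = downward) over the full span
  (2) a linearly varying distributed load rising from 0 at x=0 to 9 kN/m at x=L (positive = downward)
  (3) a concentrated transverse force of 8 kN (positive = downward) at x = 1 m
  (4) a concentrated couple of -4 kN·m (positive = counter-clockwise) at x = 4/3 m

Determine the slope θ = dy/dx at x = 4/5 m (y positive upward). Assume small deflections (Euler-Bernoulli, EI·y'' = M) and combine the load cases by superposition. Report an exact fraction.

Load 1 — uniform load w=2 kN/m over full span:
  θ_1 = -wx(x²-3Lx+3L²)/(6EI) = -2·(4/5)·((4/5)²-3·4·(4/5)+3·4²)/(6·20000) = -122/234375 rad
Load 2 — triangular load w₀=9 kN/m (0→w₀ over full span):
  θ_2 = (w₀Lx²/4-w₀L²x/3-w₀x⁴/(24L))/EI = (9·4·(4/5)²/4-9·4²·(4/5)/3-9·(4/5)⁴/(24·4))/20000 = -2553/1562500 rad
Load 3 — point force P=8 kN at a=1 m (b=L-a=3):
  θ_3 = -Px(2a-x)/(2EI)  [x≤a] = -8·(4/5)·(2·1-(4/5))/(2·20000) = -3/15625 rad
Load 4 — applied couple M₀=-4 kN·m at a=4/3 m (b=L-a=8/3):
  θ_4 = M₀x/EI  [x≤a] = (-4)·(4/5)/20000 = -1/6250 rad
Superposition: θ = Σ θ_i = -11749/4687500 rad ≈ -0.002506 rad

θ(4/5) = -11749/4687500 rad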